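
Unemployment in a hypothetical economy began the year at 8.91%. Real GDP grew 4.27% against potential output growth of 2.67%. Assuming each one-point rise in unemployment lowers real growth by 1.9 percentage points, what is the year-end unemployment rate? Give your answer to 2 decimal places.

Growth-rate Okun's law: g_Y = g_Y* - β × Δu, so Δu = (g_Y* - g_Y)/β.
Δu = (2.67 - 4.27)/1.9 = -1.6/1.9 = -0.84 percentage points.
Year-end unemployment = 8.91 - 0.84 = 8.07%.

8.07%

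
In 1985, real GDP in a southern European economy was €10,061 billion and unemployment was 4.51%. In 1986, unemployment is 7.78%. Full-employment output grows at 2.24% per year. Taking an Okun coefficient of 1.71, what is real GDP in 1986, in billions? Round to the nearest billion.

€9,724 billion

Δu = 7.78 - 4.51 = 3.27 points.
Okun's law (growth form): g_Y = g_Y* - β × Δu = 2.24 - 1.71 × (3.27) = 2.24 - 5.5917 = -3.3517%.
Real GDP in the next year = 10061 × (1 - 3.3517/100) = 10061 × 0.966483 ≈ 9724 billion.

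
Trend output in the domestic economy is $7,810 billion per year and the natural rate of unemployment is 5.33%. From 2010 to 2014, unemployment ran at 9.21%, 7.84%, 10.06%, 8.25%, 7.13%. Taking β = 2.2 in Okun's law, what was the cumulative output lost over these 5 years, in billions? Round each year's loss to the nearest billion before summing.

Year 2010: gap = -2.2 × (9.21 - 5.33) = -8.536%, loss ≈ 7810 × 8.536/100 ≈ 667.
Year 2011: gap = -2.2 × (7.84 - 5.33) = -5.522%, loss ≈ 7810 × 5.522/100 ≈ 431.
Year 2012: gap = -2.2 × (10.06 - 5.33) = -10.406%, loss ≈ 7810 × 10.406/100 ≈ 813.
Year 2013: gap = -2.2 × (8.25 - 5.33) = -6.424%, loss ≈ 7810 × 6.424/100 ≈ 502.
Year 2014: gap = -2.2 × (7.13 - 5.33) = -3.96%, loss ≈ 7810 × 3.96/100 ≈ 309.
Total lost output = 667 + 431 + 813 + 502 + 309 = 2722 billion.

$2,722 billion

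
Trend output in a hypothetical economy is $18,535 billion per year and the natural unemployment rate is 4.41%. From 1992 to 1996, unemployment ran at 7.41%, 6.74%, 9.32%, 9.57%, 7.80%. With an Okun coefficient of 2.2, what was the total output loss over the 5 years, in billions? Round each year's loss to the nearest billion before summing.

$7,661 billion

Year 1992: gap = -2.2 × (7.41 - 4.41) = -6.6%, loss ≈ 18535 × 6.6/100 ≈ 1223.
Year 1993: gap = -2.2 × (6.74 - 4.41) = -5.126%, loss ≈ 18535 × 5.126/100 ≈ 950.
Year 1994: gap = -2.2 × (9.32 - 4.41) = -10.802%, loss ≈ 18535 × 10.802/100 ≈ 2002.
Year 1995: gap = -2.2 × (9.57 - 4.41) = -11.352%, loss ≈ 18535 × 11.352/100 ≈ 2104.
Year 1996: gap = -2.2 × (7.8 - 4.41) = -7.458%, loss ≈ 18535 × 7.458/100 ≈ 1382.
Total lost output = 1223 + 950 + 2002 + 2104 + 1382 = 7661 billion.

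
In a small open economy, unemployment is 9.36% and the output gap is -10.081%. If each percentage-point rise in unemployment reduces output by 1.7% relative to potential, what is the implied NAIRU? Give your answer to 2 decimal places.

From Okun's law, u - u* = -(output gap)/β = -(-10.081)/1.7 = 5.93 points.
So u* = 9.36 - 5.93 = 3.43%.

3.43%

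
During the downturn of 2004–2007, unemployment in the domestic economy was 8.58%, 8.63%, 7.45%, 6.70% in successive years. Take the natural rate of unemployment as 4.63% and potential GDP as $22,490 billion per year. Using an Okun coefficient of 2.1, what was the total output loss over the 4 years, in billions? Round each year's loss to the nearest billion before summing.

Year 2004: gap = -2.1 × (8.58 - 4.63) = -8.295%, loss ≈ 22490 × 8.295/100 ≈ 1866.
Year 2005: gap = -2.1 × (8.63 - 4.63) = -8.4%, loss ≈ 22490 × 8.4/100 ≈ 1889.
Year 2006: gap = -2.1 × (7.45 - 4.63) = -5.922%, loss ≈ 22490 × 5.922/100 ≈ 1332.
Year 2007: gap = -2.1 × (6.7 - 4.63) = -4.347%, loss ≈ 22490 × 4.347/100 ≈ 978.
Total lost output = 1866 + 1889 + 1332 + 978 = 6065 billion.

$6,065 billion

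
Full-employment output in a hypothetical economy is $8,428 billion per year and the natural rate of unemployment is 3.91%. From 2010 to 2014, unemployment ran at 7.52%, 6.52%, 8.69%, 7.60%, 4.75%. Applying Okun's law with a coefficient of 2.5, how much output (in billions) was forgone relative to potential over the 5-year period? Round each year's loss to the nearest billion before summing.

Year 2010: gap = -2.5 × (7.52 - 3.91) = -9.025%, loss ≈ 8428 × 9.025/100 ≈ 761.
Year 2011: gap = -2.5 × (6.52 - 3.91) = -6.525%, loss ≈ 8428 × 6.525/100 ≈ 550.
Year 2012: gap = -2.5 × (8.69 - 3.91) = -11.95%, loss ≈ 8428 × 11.95/100 ≈ 1007.
Year 2013: gap = -2.5 × (7.6 - 3.91) = -9.225%, loss ≈ 8428 × 9.225/100 ≈ 777.
Year 2014: gap = -2.5 × (4.75 - 3.91) = -2.1%, loss ≈ 8428 × 2.1/100 ≈ 177.
Total lost output = 761 + 550 + 1007 + 777 + 177 = 3272 billion.

$3,272 billion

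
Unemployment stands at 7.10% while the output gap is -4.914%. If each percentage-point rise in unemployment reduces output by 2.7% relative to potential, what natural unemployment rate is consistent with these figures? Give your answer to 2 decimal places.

From Okun's law, u - u* = -(output gap)/β = -(-4.914)/2.7 = 1.82 points.
So u* = 7.1 - 1.82 = 5.28%.

5.28%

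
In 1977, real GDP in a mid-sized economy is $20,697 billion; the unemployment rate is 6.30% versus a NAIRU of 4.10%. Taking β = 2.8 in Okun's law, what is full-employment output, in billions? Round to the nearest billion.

Unemployment gap = 6.3 - 4.1 = 2.2 points, so output gap = -2.8 × 2.2 = -6.16%.
Since Y = Y* × (1 + gap/100), Y* = 20697/0.9384 ≈ 22056 billion.

$22,056 billion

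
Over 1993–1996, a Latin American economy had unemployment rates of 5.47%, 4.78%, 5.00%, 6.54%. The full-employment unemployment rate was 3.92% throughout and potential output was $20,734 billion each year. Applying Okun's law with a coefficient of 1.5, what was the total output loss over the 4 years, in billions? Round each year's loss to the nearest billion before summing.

$1,900 billion

Year 1993: gap = -1.5 × (5.47 - 3.92) = -2.325%, loss ≈ 20734 × 2.325/100 ≈ 482.
Year 1994: gap = -1.5 × (4.78 - 3.92) = -1.29%, loss ≈ 20734 × 1.29/100 ≈ 267.
Year 1995: gap = -1.5 × (5 - 3.92) = -1.62%, loss ≈ 20734 × 1.62/100 ≈ 336.
Year 1996: gap = -1.5 × (6.54 - 3.92) = -3.93%, loss ≈ 20734 × 3.93/100 ≈ 815.
Total lost output = 482 + 267 + 336 + 815 = 1900 billion.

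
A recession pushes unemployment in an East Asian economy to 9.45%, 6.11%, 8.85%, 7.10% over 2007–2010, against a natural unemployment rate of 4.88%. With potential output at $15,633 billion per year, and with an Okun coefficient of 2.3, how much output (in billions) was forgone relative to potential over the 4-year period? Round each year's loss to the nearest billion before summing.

$4,310 billion

Year 2007: gap = -2.3 × (9.45 - 4.88) = -10.511%, loss ≈ 15633 × 10.511/100 ≈ 1643.
Year 2008: gap = -2.3 × (6.11 - 4.88) = -2.829%, loss ≈ 15633 × 2.829/100 ≈ 442.
Year 2009: gap = -2.3 × (8.85 - 4.88) = -9.131%, loss ≈ 15633 × 9.131/100 ≈ 1427.
Year 2010: gap = -2.3 × (7.1 - 4.88) = -5.106%, loss ≈ 15633 × 5.106/100 ≈ 798.
Total lost output = 1643 + 442 + 1427 + 798 = 4310 billion.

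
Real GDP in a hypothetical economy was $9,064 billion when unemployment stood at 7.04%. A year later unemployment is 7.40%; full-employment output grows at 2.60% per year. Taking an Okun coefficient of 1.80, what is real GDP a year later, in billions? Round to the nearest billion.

$9,241 billion

Δu = 7.4 - 7.04 = 0.36 points.
Okun's law (growth form): g_Y = g_Y* - β × Δu = 2.60 - 1.80 × (0.36) = 2.6 - 0.648 = 1.952%.
Real GDP in the next year = 9064 × (1 + 1.952/100) = 9064 × 1.01952 ≈ 9241 billion.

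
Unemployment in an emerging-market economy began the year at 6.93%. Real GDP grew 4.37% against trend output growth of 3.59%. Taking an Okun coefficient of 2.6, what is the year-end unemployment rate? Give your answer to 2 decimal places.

6.63%

Growth-rate Okun's law: g_Y = g_Y* - β × Δu, so Δu = (g_Y* - g_Y)/β.
Δu = (3.59 - 4.37)/2.6 = -0.78/2.6 = -0.30 percentage points.
Year-end unemployment = 6.93 - 0.3 = 6.63%.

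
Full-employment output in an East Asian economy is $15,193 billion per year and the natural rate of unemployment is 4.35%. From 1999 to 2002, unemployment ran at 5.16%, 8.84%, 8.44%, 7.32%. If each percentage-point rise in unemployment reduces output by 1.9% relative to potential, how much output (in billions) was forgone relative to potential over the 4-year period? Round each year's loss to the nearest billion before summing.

Year 1999: gap = -1.9 × (5.16 - 4.35) = -1.539%, loss ≈ 15193 × 1.539/100 ≈ 234.
Year 2000: gap = -1.9 × (8.84 - 4.35) = -8.531%, loss ≈ 15193 × 8.531/100 ≈ 1296.
Year 2001: gap = -1.9 × (8.44 - 4.35) = -7.771%, loss ≈ 15193 × 7.771/100 ≈ 1181.
Year 2002: gap = -1.9 × (7.32 - 4.35) = -5.643%, loss ≈ 15193 × 5.643/100 ≈ 857.
Total lost output = 234 + 1296 + 1181 + 857 = 3568 billion.

$3,568 billion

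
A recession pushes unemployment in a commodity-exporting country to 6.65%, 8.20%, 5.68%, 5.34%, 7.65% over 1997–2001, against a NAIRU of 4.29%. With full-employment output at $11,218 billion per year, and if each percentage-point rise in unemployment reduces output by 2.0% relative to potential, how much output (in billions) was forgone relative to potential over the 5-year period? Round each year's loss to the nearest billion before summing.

$2,708 billion

Year 1997: gap = -2.0 × (6.65 - 4.29) = -4.72%, loss ≈ 11218 × 4.72/100 ≈ 529.
Year 1998: gap = -2.0 × (8.2 - 4.29) = -7.82%, loss ≈ 11218 × 7.82/100 ≈ 877.
Year 1999: gap = -2.0 × (5.68 - 4.29) = -2.78%, loss ≈ 11218 × 2.78/100 ≈ 312.
Year 2000: gap = -2.0 × (5.34 - 4.29) = -2.1%, loss ≈ 11218 × 2.1/100 ≈ 236.
Year 2001: gap = -2.0 × (7.65 - 4.29) = -6.72%, loss ≈ 11218 × 6.72/100 ≈ 754.
Total lost output = 529 + 877 + 312 + 236 + 754 = 2708 billion.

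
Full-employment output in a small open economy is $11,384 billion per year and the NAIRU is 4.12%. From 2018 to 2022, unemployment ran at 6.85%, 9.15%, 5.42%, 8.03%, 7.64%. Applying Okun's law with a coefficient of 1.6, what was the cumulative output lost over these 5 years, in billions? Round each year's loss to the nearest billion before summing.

$3,003 billion

Year 2018: gap = -1.6 × (6.85 - 4.12) = -4.368%, loss ≈ 11384 × 4.368/100 ≈ 497.
Year 2019: gap = -1.6 × (9.15 - 4.12) = -8.048%, loss ≈ 11384 × 8.048/100 ≈ 916.
Year 2020: gap = -1.6 × (5.42 - 4.12) = -2.08%, loss ≈ 11384 × 2.08/100 ≈ 237.
Year 2021: gap = -1.6 × (8.03 - 4.12) = -6.256%, loss ≈ 11384 × 6.256/100 ≈ 712.
Year 2022: gap = -1.6 × (7.64 - 4.12) = -5.632%, loss ≈ 11384 × 5.632/100 ≈ 641.
Total lost output = 497 + 916 + 237 + 712 + 641 = 3003 billion.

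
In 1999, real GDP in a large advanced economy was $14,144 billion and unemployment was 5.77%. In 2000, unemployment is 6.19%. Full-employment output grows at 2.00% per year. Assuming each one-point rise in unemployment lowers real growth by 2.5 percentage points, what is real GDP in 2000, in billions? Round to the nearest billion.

$14,278 billion

Δu = 6.19 - 5.77 = 0.42 points.
Okun's law (growth form): g_Y = g_Y* - β × Δu = 2.00 - 2.5 × (0.42) = 2 - 1.05 = 0.95%.
Real GDP in the next year = 14144 × (1 + 0.95/100) = 14144 × 1.0095 ≈ 14278 billion.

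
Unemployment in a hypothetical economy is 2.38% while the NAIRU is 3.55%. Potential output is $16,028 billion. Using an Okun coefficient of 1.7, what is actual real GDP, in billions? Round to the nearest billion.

$16,347 billion

Unemployment gap = 2.38 - 3.55 = -1.17 points, so the output gap is -1.7 × (-1.17) = 1.989%.
Actual GDP = 16028 × (1 + 1.989/100) = 16028 × 1.01989 ≈ 16347 billion.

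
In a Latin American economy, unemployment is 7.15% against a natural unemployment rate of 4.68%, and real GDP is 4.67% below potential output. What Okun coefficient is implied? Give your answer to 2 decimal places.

β ≈ 1.89

Okun's law: output gap = -β × (u - u*).
-4.67 = -β × (7.15 - 4.68) = -β × 2.47, so β = 4.67/2.47 = 1.89.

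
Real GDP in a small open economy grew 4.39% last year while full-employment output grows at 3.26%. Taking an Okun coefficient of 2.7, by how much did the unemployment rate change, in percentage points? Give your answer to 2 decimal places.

Growth-rate Okun's law: g_Y = g_Y* - β × Δu, so Δu = (g_Y* - g_Y)/β.
Δu = (3.26 - 4.39)/2.7 = -1.13/2.7 = -0.42 percentage points.

-0.42 percentage points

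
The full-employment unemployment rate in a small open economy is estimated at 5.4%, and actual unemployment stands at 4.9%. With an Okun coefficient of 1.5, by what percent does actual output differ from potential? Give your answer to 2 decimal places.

0.75%

The unemployment gap is 4.9 - 5.4 = -0.5 percentage points.
Okun's law gives an output gap of -1.5 × (-0.5) = 0.75%, i.e. 0.75% above potential.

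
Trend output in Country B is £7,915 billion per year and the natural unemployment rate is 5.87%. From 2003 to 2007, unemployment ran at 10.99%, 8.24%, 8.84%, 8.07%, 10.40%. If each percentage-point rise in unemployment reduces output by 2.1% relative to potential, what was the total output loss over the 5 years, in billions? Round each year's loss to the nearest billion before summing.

Year 2003: gap = -2.1 × (10.99 - 5.87) = -10.752%, loss ≈ 7915 × 10.752/100 ≈ 851.
Year 2004: gap = -2.1 × (8.24 - 5.87) = -4.977%, loss ≈ 7915 × 4.977/100 ≈ 394.
Year 2005: gap = -2.1 × (8.84 - 5.87) = -6.237%, loss ≈ 7915 × 6.237/100 ≈ 494.
Year 2006: gap = -2.1 × (8.07 - 5.87) = -4.62%, loss ≈ 7915 × 4.62/100 ≈ 366.
Year 2007: gap = -2.1 × (10.4 - 5.87) = -9.513%, loss ≈ 7915 × 9.513/100 ≈ 753.
Total lost output = 851 + 394 + 494 + 366 + 753 = 2858 billion.

£2,858 billion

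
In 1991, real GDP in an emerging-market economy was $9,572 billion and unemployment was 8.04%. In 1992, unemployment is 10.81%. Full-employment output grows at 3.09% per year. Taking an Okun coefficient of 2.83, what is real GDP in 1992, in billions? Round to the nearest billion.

Δu = 10.81 - 8.04 = 2.77 points.
Okun's law (growth form): g_Y = g_Y* - β × Δu = 3.09 - 2.83 × (2.77) = 3.09 - 7.8391 = -4.7491%.
Real GDP in the next year = 9572 × (1 - 4.7491/100) = 9572 × 0.952509 ≈ 9117 billion.

$9,117 billion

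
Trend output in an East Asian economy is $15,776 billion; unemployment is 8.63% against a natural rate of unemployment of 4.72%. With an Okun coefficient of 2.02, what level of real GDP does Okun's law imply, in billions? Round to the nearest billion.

Unemployment gap = 8.63 - 4.72 = 3.91 points, so the output gap is -2.02 × 3.91 = -7.8982%.
Actual GDP = 15776 × (1 - 7.8982/100) = 15776 × 0.921018 ≈ 14530 billion.

$14,530 billion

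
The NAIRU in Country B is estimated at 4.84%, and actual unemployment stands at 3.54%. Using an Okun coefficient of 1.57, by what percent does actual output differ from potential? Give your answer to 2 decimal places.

The unemployment gap is 3.54 - 4.84 = -1.3 percentage points.
Okun's law gives an output gap of -1.57 × (-1.3) = 2.041%, i.e. 2.04% above potential.

2.04%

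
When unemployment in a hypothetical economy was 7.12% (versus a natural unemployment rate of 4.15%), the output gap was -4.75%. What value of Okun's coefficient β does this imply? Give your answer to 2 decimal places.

Okun's law: output gap = -β × (u - u*).
-4.75 = -β × (7.12 - 4.15) = -β × 2.97, so β = 4.75/2.97 = 1.60.

β ≈ 1.60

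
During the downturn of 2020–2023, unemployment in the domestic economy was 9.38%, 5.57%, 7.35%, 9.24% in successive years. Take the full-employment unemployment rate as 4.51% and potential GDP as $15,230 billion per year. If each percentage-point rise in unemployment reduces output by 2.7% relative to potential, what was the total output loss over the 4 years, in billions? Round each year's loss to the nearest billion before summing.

$5,552 billion

Year 2020: gap = -2.7 × (9.38 - 4.51) = -13.149%, loss ≈ 15230 × 13.149/100 ≈ 2003.
Year 2021: gap = -2.7 × (5.57 - 4.51) = -2.862%, loss ≈ 15230 × 2.862/100 ≈ 436.
Year 2022: gap = -2.7 × (7.35 - 4.51) = -7.668%, loss ≈ 15230 × 7.668/100 ≈ 1168.
Year 2023: gap = -2.7 × (9.24 - 4.51) = -12.771%, loss ≈ 15230 × 12.771/100 ≈ 1945.
Total lost output = 2003 + 436 + 1168 + 1945 = 5552 billion.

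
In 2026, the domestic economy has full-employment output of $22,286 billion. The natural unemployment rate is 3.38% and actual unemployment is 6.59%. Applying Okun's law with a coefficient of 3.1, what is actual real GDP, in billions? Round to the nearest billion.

$20,068 billion

Unemployment gap = 6.59 - 3.38 = 3.21 points, so the output gap is -3.1 × 3.21 = -9.951%.
Actual GDP = 22286 × (1 - 9.951/100) = 22286 × 0.90049 ≈ 20068 billion.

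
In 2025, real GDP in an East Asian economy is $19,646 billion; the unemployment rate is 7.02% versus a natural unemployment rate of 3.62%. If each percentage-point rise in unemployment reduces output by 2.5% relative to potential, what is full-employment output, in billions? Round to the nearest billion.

Unemployment gap = 7.02 - 3.62 = 3.4 points, so output gap = -2.5 × 3.4 = -8.5%.
Since Y = Y* × (1 + gap/100), Y* = 19646/0.915 ≈ 21471 billion.

$21,471 billion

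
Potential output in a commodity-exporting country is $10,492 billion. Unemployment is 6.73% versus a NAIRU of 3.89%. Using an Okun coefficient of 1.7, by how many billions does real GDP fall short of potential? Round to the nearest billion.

$507 billion

Output gap = -1.7 × (6.73 - 3.89) = -1.7 × 2.84 = -4.828%.
Actual GDP ≈ 10492 × 0.95172 ≈ 9985 billion, so the shortfall is 10492 - 9985 = 507 billion.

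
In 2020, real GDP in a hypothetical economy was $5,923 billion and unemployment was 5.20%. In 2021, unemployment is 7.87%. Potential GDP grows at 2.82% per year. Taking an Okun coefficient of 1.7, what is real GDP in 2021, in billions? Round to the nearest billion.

Δu = 7.87 - 5.2 = 2.67 points.
Okun's law (growth form): g_Y = g_Y* - β × Δu = 2.82 - 1.7 × (2.67) = 2.82 - 4.539 = -1.719%.
Real GDP in the next year = 5923 × (1 - 1.719/100) = 5923 × 0.98281 ≈ 5821 billion.

$5,821 billion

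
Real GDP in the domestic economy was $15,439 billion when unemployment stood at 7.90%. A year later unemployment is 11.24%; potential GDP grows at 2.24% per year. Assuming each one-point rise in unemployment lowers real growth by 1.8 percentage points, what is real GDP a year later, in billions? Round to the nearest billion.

$14,857 billion

Δu = 11.24 - 7.9 = 3.34 points.
Okun's law (growth form): g_Y = g_Y* - β × Δu = 2.24 - 1.8 × (3.34) = 2.24 - 6.012 = -3.772%.
Real GDP in the next year = 15439 × (1 - 3.772/100) = 15439 × 0.96228 ≈ 14857 billion.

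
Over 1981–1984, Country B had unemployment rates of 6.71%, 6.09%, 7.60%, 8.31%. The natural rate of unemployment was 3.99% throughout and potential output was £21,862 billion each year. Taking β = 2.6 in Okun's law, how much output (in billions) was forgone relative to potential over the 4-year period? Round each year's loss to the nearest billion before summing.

£7,248 billion

Year 1981: gap = -2.6 × (6.71 - 3.99) = -7.072%, loss ≈ 21862 × 7.072/100 ≈ 1546.
Year 1982: gap = -2.6 × (6.09 - 3.99) = -5.46%, loss ≈ 21862 × 5.46/100 ≈ 1194.
Year 1983: gap = -2.6 × (7.6 - 3.99) = -9.386%, loss ≈ 21862 × 9.386/100 ≈ 2052.
Year 1984: gap = -2.6 × (8.31 - 3.99) = -11.232%, loss ≈ 21862 × 11.232/100 ≈ 2456.
Total lost output = 1546 + 1194 + 2052 + 2456 = 7248 billion.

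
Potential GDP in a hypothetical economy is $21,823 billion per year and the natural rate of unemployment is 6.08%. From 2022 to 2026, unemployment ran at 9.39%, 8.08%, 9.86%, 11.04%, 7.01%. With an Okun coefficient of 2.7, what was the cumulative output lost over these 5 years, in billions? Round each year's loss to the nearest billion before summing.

$8,826 billion

Year 2022: gap = -2.7 × (9.39 - 6.08) = -8.937%, loss ≈ 21823 × 8.937/100 ≈ 1950.
Year 2023: gap = -2.7 × (8.08 - 6.08) = -5.4%, loss ≈ 21823 × 5.4/100 ≈ 1178.
Year 2024: gap = -2.7 × (9.86 - 6.08) = -10.206%, loss ≈ 21823 × 10.206/100 ≈ 2227.
Year 2025: gap = -2.7 × (11.04 - 6.08) = -13.392%, loss ≈ 21823 × 13.392/100 ≈ 2923.
Year 2026: gap = -2.7 × (7.01 - 6.08) = -2.511%, loss ≈ 21823 × 2.511/100 ≈ 548.
Total lost output = 1950 + 1178 + 2227 + 2923 + 548 = 8826 billion.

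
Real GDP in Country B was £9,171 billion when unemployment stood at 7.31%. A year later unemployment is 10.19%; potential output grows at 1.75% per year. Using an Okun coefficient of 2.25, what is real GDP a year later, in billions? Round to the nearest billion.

£8,737 billion

Δu = 10.19 - 7.31 = 2.88 points.
Okun's law (growth form): g_Y = g_Y* - β × Δu = 1.75 - 2.25 × (2.88) = 1.75 - 6.48 = -4.73%.
Real GDP in the next year = 9171 × (1 - 4.73/100) = 9171 × 0.9527 ≈ 8737 billion.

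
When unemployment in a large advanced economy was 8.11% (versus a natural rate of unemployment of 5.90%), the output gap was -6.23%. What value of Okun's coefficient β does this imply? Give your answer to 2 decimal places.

Okun's law: output gap = -β × (u - u*).
-6.23 = -β × (8.11 - 5.9) = -β × 2.21, so β = 6.23/2.21 = 2.82.

β ≈ 2.82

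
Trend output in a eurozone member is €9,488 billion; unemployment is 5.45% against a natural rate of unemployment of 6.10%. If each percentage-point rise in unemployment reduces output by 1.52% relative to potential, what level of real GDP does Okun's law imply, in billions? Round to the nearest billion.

€9,582 billion

Unemployment gap = 5.45 - 6.1 = -0.65 points, so the output gap is -1.52 × (-0.65) = 0.988%.
Actual GDP = 9488 × (1 + 0.988/100) = 9488 × 1.00988 ≈ 9582 billion.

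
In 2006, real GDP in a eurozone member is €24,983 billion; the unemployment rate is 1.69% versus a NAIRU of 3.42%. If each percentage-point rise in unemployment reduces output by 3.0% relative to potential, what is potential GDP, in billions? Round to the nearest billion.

€23,750 billion

Unemployment gap = 1.69 - 3.42 = -1.73 points, so output gap = -3 × (-1.73) = 5.19%.
Since Y = Y* × (1 + gap/100), Y* = 24983/1.0519 ≈ 23750 billion.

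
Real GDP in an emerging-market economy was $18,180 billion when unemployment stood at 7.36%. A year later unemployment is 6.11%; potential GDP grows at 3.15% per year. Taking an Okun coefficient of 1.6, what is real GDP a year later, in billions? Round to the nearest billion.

Δu = 6.11 - 7.36 = -1.25 points.
Okun's law (growth form): g_Y = g_Y* - β × Δu = 3.15 - 1.6 × (-1.25) = 3.15 + 2 = 5.15%.
Real GDP in the next year = 18180 × (1 + 5.15/100) = 18180 × 1.0515 ≈ 19116 billion.

$19,116 billion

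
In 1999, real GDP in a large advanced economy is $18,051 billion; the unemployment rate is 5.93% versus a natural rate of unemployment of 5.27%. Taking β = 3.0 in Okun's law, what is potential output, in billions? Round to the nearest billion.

Unemployment gap = 5.93 - 5.27 = 0.66 points, so output gap = -3 × 0.66 = -1.98%.
Since Y = Y* × (1 + gap/100), Y* = 18051/0.9802 ≈ 18416 billion.

$18,416 billion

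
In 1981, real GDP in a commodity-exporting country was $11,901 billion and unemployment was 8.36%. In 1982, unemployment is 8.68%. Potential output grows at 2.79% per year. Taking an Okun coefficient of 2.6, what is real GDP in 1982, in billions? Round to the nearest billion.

$12,134 billion

Δu = 8.68 - 8.36 = 0.32 points.
Okun's law (growth form): g_Y = g_Y* - β × Δu = 2.79 - 2.6 × (0.32) = 2.79 - 0.832 = 1.958%.
Real GDP in the next year = 11901 × (1 + 1.958/100) = 11901 × 1.01958 ≈ 12134 billion.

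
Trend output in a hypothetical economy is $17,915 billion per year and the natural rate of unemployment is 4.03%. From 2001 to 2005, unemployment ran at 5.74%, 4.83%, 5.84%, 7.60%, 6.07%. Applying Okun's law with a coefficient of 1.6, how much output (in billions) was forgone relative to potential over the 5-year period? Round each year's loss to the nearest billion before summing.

$2,846 billion

Year 2001: gap = -1.6 × (5.74 - 4.03) = -2.736%, loss ≈ 17915 × 2.736/100 ≈ 490.
Year 2002: gap = -1.6 × (4.83 - 4.03) = -1.28%, loss ≈ 17915 × 1.28/100 ≈ 229.
Year 2003: gap = -1.6 × (5.84 - 4.03) = -2.896%, loss ≈ 17915 × 2.896/100 ≈ 519.
Year 2004: gap = -1.6 × (7.6 - 4.03) = -5.712%, loss ≈ 17915 × 5.712/100 ≈ 1023.
Year 2005: gap = -1.6 × (6.07 - 4.03) = -3.264%, loss ≈ 17915 × 3.264/100 ≈ 585.
Total lost output = 490 + 229 + 519 + 1023 + 585 = 2846 billion.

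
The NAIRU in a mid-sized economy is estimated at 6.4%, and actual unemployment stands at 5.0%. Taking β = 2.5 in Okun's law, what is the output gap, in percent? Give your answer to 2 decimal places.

The unemployment gap is 5 - 6.4 = -1.4 percentage points.
Okun's law gives an output gap of -2.5 × (-1.4) = 3.5%, i.e. 3.50% above potential.

3.50%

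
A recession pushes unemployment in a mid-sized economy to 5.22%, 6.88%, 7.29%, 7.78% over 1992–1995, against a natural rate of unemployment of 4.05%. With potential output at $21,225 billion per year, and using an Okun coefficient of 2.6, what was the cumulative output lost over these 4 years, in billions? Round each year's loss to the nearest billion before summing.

$6,054 billion

Year 1992: gap = -2.6 × (5.22 - 4.05) = -3.042%, loss ≈ 21225 × 3.042/100 ≈ 646.
Year 1993: gap = -2.6 × (6.88 - 4.05) = -7.358%, loss ≈ 21225 × 7.358/100 ≈ 1562.
Year 1994: gap = -2.6 × (7.29 - 4.05) = -8.424%, loss ≈ 21225 × 8.424/100 ≈ 1788.
Year 1995: gap = -2.6 × (7.78 - 4.05) = -9.698%, loss ≈ 21225 × 9.698/100 ≈ 2058.
Total lost output = 646 + 1562 + 1788 + 2058 = 6054 billion.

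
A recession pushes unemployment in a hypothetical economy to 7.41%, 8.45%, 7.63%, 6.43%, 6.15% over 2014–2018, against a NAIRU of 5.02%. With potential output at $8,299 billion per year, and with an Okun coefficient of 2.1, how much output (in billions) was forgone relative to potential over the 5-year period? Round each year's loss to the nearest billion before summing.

$1,913 billion

Year 2014: gap = -2.1 × (7.41 - 5.02) = -5.019%, loss ≈ 8299 × 5.019/100 ≈ 417.
Year 2015: gap = -2.1 × (8.45 - 5.02) = -7.203%, loss ≈ 8299 × 7.203/100 ≈ 598.
Year 2016: gap = -2.1 × (7.63 - 5.02) = -5.481%, loss ≈ 8299 × 5.481/100 ≈ 455.
Year 2017: gap = -2.1 × (6.43 - 5.02) = -2.961%, loss ≈ 8299 × 2.961/100 ≈ 246.
Year 2018: gap = -2.1 × (6.15 - 5.02) = -2.373%, loss ≈ 8299 × 2.373/100 ≈ 197.
Total lost output = 417 + 598 + 455 + 246 + 197 = 1913 billion.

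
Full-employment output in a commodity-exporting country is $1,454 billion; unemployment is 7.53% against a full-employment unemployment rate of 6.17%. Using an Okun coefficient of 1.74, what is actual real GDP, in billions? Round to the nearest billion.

Unemployment gap = 7.53 - 6.17 = 1.36 points, so the output gap is -1.74 × 1.36 = -2.3664%.
Actual GDP = 1454 × (1 - 2.3664/100) = 1454 × 0.976336 ≈ 1420 billion.

$1,420 billion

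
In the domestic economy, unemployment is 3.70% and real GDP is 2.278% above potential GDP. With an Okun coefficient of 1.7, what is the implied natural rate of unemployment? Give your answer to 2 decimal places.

From Okun's law, u - u* = -(output gap)/β = -(2.278)/1.7 = -1.34 points.
So u* = 3.7 + 1.34 = 5.04%.

5.04%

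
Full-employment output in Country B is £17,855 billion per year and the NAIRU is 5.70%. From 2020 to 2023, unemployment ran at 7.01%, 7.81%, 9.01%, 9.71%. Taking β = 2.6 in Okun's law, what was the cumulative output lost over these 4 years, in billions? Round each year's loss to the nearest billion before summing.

£4,987 billion

Year 2020: gap = -2.6 × (7.01 - 5.7) = -3.406%, loss ≈ 17855 × 3.406/100 ≈ 608.
Year 2021: gap = -2.6 × (7.81 - 5.7) = -5.486%, loss ≈ 17855 × 5.486/100 ≈ 980.
Year 2022: gap = -2.6 × (9.01 - 5.7) = -8.606%, loss ≈ 17855 × 8.606/100 ≈ 1537.
Year 2023: gap = -2.6 × (9.71 - 5.7) = -10.426%, loss ≈ 17855 × 10.426/100 ≈ 1862.
Total lost output = 608 + 980 + 1537 + 1862 = 4987 billion.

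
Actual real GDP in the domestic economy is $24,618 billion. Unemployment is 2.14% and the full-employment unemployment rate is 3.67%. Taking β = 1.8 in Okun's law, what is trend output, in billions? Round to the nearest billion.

$23,958 billion

Unemployment gap = 2.14 - 3.67 = -1.53 points, so output gap = -1.8 × (-1.53) = 2.754%.
Since Y = Y* × (1 + gap/100), Y* = 24618/1.02754 ≈ 23958 billion.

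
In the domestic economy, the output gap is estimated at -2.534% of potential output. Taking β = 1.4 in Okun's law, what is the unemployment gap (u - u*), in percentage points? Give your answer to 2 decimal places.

Okun's law: output gap = -β × (u - u*), so u - u* = -(output gap)/β.
u - u* = -(-2.534)/1.4 = 1.81 percentage points.

1.81 percentage points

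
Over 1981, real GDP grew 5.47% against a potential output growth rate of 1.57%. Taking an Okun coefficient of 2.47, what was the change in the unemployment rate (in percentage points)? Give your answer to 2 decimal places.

Growth-rate Okun's law: g_Y = g_Y* - β × Δu, so Δu = (g_Y* - g_Y)/β.
Δu = (1.57 - 5.47)/2.47 = -3.9/2.47 = -1.58 percentage points.

-1.58 percentage points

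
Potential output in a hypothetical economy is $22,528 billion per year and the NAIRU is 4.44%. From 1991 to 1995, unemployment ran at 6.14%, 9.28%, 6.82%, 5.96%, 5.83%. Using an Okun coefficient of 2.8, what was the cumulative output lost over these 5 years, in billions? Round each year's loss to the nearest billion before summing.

Year 1991: gap = -2.8 × (6.14 - 4.44) = -4.76%, loss ≈ 22528 × 4.76/100 ≈ 1072.
Year 1992: gap = -2.8 × (9.28 - 4.44) = -13.552%, loss ≈ 22528 × 13.552/100 ≈ 3053.
Year 1993: gap = -2.8 × (6.82 - 4.44) = -6.664%, loss ≈ 22528 × 6.664/100 ≈ 1501.
Year 1994: gap = -2.8 × (5.96 - 4.44) = -4.256%, loss ≈ 22528 × 4.256/100 ≈ 959.
Year 1995: gap = -2.8 × (5.83 - 4.44) = -3.892%, loss ≈ 22528 × 3.892/100 ≈ 877.
Total lost output = 1072 + 3053 + 1501 + 959 + 877 = 7462 billion.

$7,462 billion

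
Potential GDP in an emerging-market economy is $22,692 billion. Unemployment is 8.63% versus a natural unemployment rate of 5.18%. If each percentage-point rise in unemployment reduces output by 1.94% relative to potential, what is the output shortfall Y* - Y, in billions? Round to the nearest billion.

Output gap = -1.94 × (8.63 - 5.18) = -1.94 × 3.45 = -6.693%.
Actual GDP ≈ 22692 × 0.93307 ≈ 21173 billion, so the shortfall is 22692 - 21173 = 1519 billion.

$1,519 billion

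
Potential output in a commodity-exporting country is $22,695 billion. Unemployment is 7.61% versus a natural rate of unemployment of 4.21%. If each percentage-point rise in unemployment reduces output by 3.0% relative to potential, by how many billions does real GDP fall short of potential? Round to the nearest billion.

$2,315 billion

Output gap = -3.0 × (7.61 - 4.21) = -3 × 3.4 = -10.2%.
Actual GDP ≈ 22695 × 0.898 ≈ 20380 billion, so the shortfall is 22695 - 20380 = 2315 billion.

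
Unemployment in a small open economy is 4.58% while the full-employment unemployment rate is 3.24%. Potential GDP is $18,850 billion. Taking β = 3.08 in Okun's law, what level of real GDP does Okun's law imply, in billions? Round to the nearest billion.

Unemployment gap = 4.58 - 3.24 = 1.34 points, so the output gap is -3.08 × 1.34 = -4.1272%.
Actual GDP = 18850 × (1 - 4.1272/100) = 18850 × 0.958728 ≈ 18072 billion.

$18,072 billion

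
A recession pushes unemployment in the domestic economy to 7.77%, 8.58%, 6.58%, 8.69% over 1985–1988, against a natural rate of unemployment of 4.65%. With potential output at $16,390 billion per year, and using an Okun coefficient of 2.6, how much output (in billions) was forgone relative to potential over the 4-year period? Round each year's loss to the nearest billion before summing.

$5,549 billion

Year 1985: gap = -2.6 × (7.77 - 4.65) = -8.112%, loss ≈ 16390 × 8.112/100 ≈ 1330.
Year 1986: gap = -2.6 × (8.58 - 4.65) = -10.218%, loss ≈ 16390 × 10.218/100 ≈ 1675.
Year 1987: gap = -2.6 × (6.58 - 4.65) = -5.018%, loss ≈ 16390 × 5.018/100 ≈ 822.
Year 1988: gap = -2.6 × (8.69 - 4.65) = -10.504%, loss ≈ 16390 × 10.504/100 ≈ 1722.
Total lost output = 1330 + 1675 + 822 + 1722 = 5549 billion.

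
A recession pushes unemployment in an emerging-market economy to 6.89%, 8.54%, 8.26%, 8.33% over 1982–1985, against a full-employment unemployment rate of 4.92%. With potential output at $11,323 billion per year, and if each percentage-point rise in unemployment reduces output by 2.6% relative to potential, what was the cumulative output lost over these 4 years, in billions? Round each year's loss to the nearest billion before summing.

$3,633 billion

Year 1982: gap = -2.6 × (6.89 - 4.92) = -5.122%, loss ≈ 11323 × 5.122/100 ≈ 580.
Year 1983: gap = -2.6 × (8.54 - 4.92) = -9.412%, loss ≈ 11323 × 9.412/100 ≈ 1066.
Year 1984: gap = -2.6 × (8.26 - 4.92) = -8.684%, loss ≈ 11323 × 8.684/100 ≈ 983.
Year 1985: gap = -2.6 × (8.33 - 4.92) = -8.866%, loss ≈ 11323 × 8.866/100 ≈ 1004.
Total lost output = 580 + 1066 + 983 + 1004 = 3633 billion.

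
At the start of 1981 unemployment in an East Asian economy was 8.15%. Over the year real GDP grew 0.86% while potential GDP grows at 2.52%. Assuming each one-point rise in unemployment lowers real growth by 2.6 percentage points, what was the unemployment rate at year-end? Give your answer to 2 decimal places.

Growth-rate Okun's law: g_Y = g_Y* - β × Δu, so Δu = (g_Y* - g_Y)/β.
Δu = (2.52 - 0.86)/2.6 = 1.66/2.6 = 0.64 percentage points.
Year-end unemployment = 8.15 + 0.64 = 8.79%.

8.79%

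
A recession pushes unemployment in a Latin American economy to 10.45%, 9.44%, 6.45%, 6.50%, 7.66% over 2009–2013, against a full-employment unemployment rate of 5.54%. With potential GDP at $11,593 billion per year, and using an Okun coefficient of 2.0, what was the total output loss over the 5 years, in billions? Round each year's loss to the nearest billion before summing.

Year 2009: gap = -2.0 × (10.45 - 5.54) = -9.82%, loss ≈ 11593 × 9.82/100 ≈ 1138.
Year 2010: gap = -2.0 × (9.44 - 5.54) = -7.8%, loss ≈ 11593 × 7.8/100 ≈ 904.
Year 2011: gap = -2.0 × (6.45 - 5.54) = -1.82%, loss ≈ 11593 × 1.82/100 ≈ 211.
Year 2012: gap = -2.0 × (6.5 - 5.54) = -1.92%, loss ≈ 11593 × 1.92/100 ≈ 223.
Year 2013: gap = -2.0 × (7.66 - 5.54) = -4.24%, loss ≈ 11593 × 4.24/100 ≈ 492.
Total lost output = 1138 + 904 + 211 + 223 + 492 = 2968 billion.

$2,968 billion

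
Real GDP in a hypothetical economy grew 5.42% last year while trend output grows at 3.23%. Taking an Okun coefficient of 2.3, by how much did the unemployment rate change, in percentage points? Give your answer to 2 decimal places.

Growth-rate Okun's law: g_Y = g_Y* - β × Δu, so Δu = (g_Y* - g_Y)/β.
Δu = (3.23 - 5.42)/2.3 = -2.19/2.3 = -0.95 percentage points.

-0.95 percentage points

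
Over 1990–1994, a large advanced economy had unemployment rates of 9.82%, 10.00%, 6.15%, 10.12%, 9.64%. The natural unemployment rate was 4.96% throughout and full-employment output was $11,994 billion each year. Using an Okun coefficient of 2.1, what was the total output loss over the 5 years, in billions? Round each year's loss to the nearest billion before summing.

$5,272 billion

Year 1990: gap = -2.1 × (9.82 - 4.96) = -10.206%, loss ≈ 11994 × 10.206/100 ≈ 1224.
Year 1991: gap = -2.1 × (10 - 4.96) = -10.584%, loss ≈ 11994 × 10.584/100 ≈ 1269.
Year 1992: gap = -2.1 × (6.15 - 4.96) = -2.499%, loss ≈ 11994 × 2.499/100 ≈ 300.
Year 1993: gap = -2.1 × (10.12 - 4.96) = -10.836%, loss ≈ 11994 × 10.836/100 ≈ 1300.
Year 1994: gap = -2.1 × (9.64 - 4.96) = -9.828%, loss ≈ 11994 × 9.828/100 ≈ 1179.
Total lost output = 1224 + 1269 + 300 + 1300 + 1179 = 5272 billion.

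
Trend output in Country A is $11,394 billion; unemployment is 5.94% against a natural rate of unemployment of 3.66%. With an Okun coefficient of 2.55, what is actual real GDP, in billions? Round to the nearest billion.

Unemployment gap = 5.94 - 3.66 = 2.28 points, so the output gap is -2.55 × 2.28 = -5.814%.
Actual GDP = 11394 × (1 - 5.814/100) = 11394 × 0.94186 ≈ 10732 billion.

$10,732 billion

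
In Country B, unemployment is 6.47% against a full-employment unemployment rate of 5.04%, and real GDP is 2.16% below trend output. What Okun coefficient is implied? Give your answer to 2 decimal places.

β ≈ 1.51

Okun's law: output gap = -β × (u - u*).
-2.16 = -β × (6.47 - 5.04) = -β × 1.43, so β = 2.16/1.43 = 1.51.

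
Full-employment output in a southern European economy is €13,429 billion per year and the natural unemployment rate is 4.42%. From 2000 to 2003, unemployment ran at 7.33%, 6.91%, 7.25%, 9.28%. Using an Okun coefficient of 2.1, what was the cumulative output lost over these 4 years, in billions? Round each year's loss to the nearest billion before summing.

Year 2000: gap = -2.1 × (7.33 - 4.42) = -6.111%, loss ≈ 13429 × 6.111/100 ≈ 821.
Year 2001: gap = -2.1 × (6.91 - 4.42) = -5.229%, loss ≈ 13429 × 5.229/100 ≈ 702.
Year 2002: gap = -2.1 × (7.25 - 4.42) = -5.943%, loss ≈ 13429 × 5.943/100 ≈ 798.
Year 2003: gap = -2.1 × (9.28 - 4.42) = -10.206%, loss ≈ 13429 × 10.206/100 ≈ 1371.
Total lost output = 821 + 702 + 798 + 1371 = 3692 billion.

€3,692 billion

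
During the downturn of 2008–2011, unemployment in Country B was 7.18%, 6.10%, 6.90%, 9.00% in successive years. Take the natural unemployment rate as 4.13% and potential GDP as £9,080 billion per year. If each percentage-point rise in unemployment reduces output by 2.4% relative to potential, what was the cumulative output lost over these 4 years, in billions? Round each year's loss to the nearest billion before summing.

£2,759 billion

Year 2008: gap = -2.4 × (7.18 - 4.13) = -7.32%, loss ≈ 9080 × 7.32/100 ≈ 665.
Year 2009: gap = -2.4 × (6.1 - 4.13) = -4.728%, loss ≈ 9080 × 4.728/100 ≈ 429.
Year 2010: gap = -2.4 × (6.9 - 4.13) = -6.648%, loss ≈ 9080 × 6.648/100 ≈ 604.
Year 2011: gap = -2.4 × (9 - 4.13) = -11.688%, loss ≈ 9080 × 11.688/100 ≈ 1061.
Total lost output = 665 + 429 + 604 + 1061 = 2759 billion.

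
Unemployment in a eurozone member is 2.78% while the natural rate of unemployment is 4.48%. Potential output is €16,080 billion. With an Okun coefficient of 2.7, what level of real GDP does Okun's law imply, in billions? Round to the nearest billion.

€16,818 billion

Unemployment gap = 2.78 - 4.48 = -1.7 points, so the output gap is -2.7 × (-1.7) = 4.59%.
Actual GDP = 16080 × (1 + 4.59/100) = 16080 × 1.0459 ≈ 16818 billion.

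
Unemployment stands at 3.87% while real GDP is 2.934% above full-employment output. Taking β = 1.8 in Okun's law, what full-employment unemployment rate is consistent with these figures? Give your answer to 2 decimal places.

5.50%

From Okun's law, u - u* = -(output gap)/β = -(2.934)/1.8 = -1.63 points.
So u* = 3.87 + 1.63 = 5.50%.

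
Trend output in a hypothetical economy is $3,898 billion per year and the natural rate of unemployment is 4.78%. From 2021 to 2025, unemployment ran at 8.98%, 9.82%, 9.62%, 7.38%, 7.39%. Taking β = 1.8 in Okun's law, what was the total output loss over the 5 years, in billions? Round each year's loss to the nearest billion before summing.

$1,354 billion

Year 2021: gap = -1.8 × (8.98 - 4.78) = -7.56%, loss ≈ 3898 × 7.56/100 ≈ 295.
Year 2022: gap = -1.8 × (9.82 - 4.78) = -9.072%, loss ≈ 3898 × 9.072/100 ≈ 354.
Year 2023: gap = -1.8 × (9.62 - 4.78) = -8.712%, loss ≈ 3898 × 8.712/100 ≈ 340.
Year 2024: gap = -1.8 × (7.38 - 4.78) = -4.68%, loss ≈ 3898 × 4.68/100 ≈ 182.
Year 2025: gap = -1.8 × (7.39 - 4.78) = -4.698%, loss ≈ 3898 × 4.698/100 ≈ 183.
Total lost output = 295 + 354 + 340 + 182 + 183 = 1354 billion.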